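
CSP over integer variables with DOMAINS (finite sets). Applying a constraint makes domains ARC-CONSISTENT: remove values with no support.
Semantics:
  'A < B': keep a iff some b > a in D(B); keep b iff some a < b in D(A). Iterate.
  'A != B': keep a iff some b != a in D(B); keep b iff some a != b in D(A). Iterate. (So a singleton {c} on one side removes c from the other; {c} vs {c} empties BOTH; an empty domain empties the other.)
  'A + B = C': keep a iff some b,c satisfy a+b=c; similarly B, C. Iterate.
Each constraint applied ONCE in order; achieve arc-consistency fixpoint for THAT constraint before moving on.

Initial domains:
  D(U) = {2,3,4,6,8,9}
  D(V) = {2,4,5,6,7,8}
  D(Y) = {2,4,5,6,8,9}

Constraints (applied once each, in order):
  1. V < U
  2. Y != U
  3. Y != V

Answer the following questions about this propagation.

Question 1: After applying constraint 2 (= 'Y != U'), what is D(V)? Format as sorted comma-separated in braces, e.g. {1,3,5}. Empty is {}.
Constraint 1 (V < U) on D(V)={2,4,5,6,7,8} D(U)={2,3,4,6,8,9}: U {2,3,4,6,8,9}->{3,4,6,8,9}
Constraint 2 (Y != U) on D(Y)={2,4,5,6,8,9} D(U)={3,4,6,8,9}: no change
So after constraint 2: D(V) = {2,4,5,6,7,8}

Answer: {2,4,5,6,7,8}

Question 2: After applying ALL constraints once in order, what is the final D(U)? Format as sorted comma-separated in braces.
Constraint 1 (V < U) on D(V)={2,4,5,6,7,8} D(U)={2,3,4,6,8,9}: U {2,3,4,6,8,9}->{3,4,6,8,9}
Constraint 2 (Y != U) on D(Y)={2,4,5,6,8,9} D(U)={3,4,6,8,9}: no change
Constraint 3 (Y != V) on D(Y)={2,4,5,6,8,9} D(V)={2,4,5,6,7,8}: no change
So after all 3 constraints: D(U) = {3,4,6,8,9}

Answer: {3,4,6,8,9}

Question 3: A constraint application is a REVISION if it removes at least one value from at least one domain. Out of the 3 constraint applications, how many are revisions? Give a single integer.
Constraint 1 (V < U) on D(V)={2,4,5,6,7,8} D(U)={2,3,4,6,8,9}: U {2,3,4,6,8,9}->{3,4,6,8,9} => REVISION
Constraint 2 (Y != U) on D(Y)={2,4,5,6,8,9} D(U)={3,4,6,8,9}: no change => not a revision
Constraint 3 (Y != V) on D(Y)={2,4,5,6,8,9} D(V)={2,4,5,6,7,8}: no change => not a revision
Total revisions = 1

Answer: 1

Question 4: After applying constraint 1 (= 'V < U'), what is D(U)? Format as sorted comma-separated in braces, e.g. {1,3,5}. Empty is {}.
Answer: {3,4,6,8,9}

Derivation:
Constraint 1 (V < U) on D(V)={2,4,5,6,7,8} D(U)={2,3,4,6,8,9}: U {2,3,4,6,8,9}->{3,4,6,8,9}
So after constraint 1: D(U) = {3,4,6,8,9}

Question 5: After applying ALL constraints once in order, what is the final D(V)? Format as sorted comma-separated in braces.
Constraint 1 (V < U) on D(V)={2,4,5,6,7,8} D(U)={2,3,4,6,8,9}: U {2,3,4,6,8,9}->{3,4,6,8,9}
Constraint 2 (Y != U) on D(Y)={2,4,5,6,8,9} D(U)={3,4,6,8,9}: no change
Constraint 3 (Y != V) on D(Y)={2,4,5,6,8,9} D(V)={2,4,5,6,7,8}: no change
So after all 3 constraints: D(V) = {2,4,5,6,7,8}

Answer: {2,4,5,6,7,8}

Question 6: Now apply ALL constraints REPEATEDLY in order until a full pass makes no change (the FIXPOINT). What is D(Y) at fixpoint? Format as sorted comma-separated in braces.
Answer: {2,4,5,6,8,9}

Derivation:
pass 0 (initial): D(Y)={2,4,5,6,8,9}
pass 1: U {2,3,4,6,8,9}->{3,4,6,8,9}
pass 2: no change
Fixpoint after 2 passes: D(Y) = {2,4,5,6,8,9}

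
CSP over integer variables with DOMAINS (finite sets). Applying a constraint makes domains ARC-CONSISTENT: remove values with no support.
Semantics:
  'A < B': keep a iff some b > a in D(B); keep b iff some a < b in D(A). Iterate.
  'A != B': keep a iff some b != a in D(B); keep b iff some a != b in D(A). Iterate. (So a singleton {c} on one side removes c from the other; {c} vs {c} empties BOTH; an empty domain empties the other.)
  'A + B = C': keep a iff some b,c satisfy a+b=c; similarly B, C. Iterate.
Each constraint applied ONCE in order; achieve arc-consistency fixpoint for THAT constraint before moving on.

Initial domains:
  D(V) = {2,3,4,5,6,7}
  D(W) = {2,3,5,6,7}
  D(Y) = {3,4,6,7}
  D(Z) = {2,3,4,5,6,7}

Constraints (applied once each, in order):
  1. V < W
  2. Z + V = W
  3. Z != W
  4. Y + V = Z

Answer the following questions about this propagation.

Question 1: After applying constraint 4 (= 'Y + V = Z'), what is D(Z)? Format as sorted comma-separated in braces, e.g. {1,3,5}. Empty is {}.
Answer: {5}

Derivation:
Constraint 1 (V < W) on D(V)={2,3,4,5,6,7} D(W)={2,3,5,6,7}: V {2,3,4,5,6,7}->{2,3,4,5,6}; W {2,3,5,6,7}->{3,5,6,7}
Constraint 2 (Z + V = W) on D(Z)={2,3,4,5,6,7} D(V)={2,3,4,5,6} D(W)={3,5,6,7}: Z {2,3,4,5,6,7}->{2,3,4,5}; V {2,3,4,5,6}->{2,3,4,5}; W {3,5,6,7}->{5,6,7}
Constraint 3 (Z != W) on D(Z)={2,3,4,5} D(W)={5,6,7}: no change
Constraint 4 (Y + V = Z) on D(Y)={3,4,6,7} D(V)={2,3,4,5} D(Z)={2,3,4,5}: Y {3,4,6,7}->{3}; V {2,3,4,5}->{2}; Z {2,3,4,5}->{5}
So after constraint 4: D(Z) = {5}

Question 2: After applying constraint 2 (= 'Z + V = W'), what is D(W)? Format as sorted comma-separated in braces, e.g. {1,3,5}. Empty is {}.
Constraint 1 (V < W) on D(V)={2,3,4,5,6,7} D(W)={2,3,5,6,7}: V {2,3,4,5,6,7}->{2,3,4,5,6}; W {2,3,5,6,7}->{3,5,6,7}
Constraint 2 (Z + V = W) on D(Z)={2,3,4,5,6,7} D(V)={2,3,4,5,6} D(W)={3,5,6,7}: Z {2,3,4,5,6,7}->{2,3,4,5}; V {2,3,4,5,6}->{2,3,4,5}; W {3,5,6,7}->{5,6,7}
So after constraint 2: D(W) = {5,6,7}

Answer: {5,6,7}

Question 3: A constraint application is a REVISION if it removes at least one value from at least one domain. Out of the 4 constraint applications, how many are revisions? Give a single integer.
Answer: 3

Derivation:
Constraint 1 (V < W) on D(V)={2,3,4,5,6,7} D(W)={2,3,5,6,7}: V {2,3,4,5,6,7}->{2,3,4,5,6}; W {2,3,5,6,7}->{3,5,6,7} => REVISION
Constraint 2 (Z + V = W) on D(Z)={2,3,4,5,6,7} D(V)={2,3,4,5,6} D(W)={3,5,6,7}: Z {2,3,4,5,6,7}->{2,3,4,5}; V {2,3,4,5,6}->{2,3,4,5}; W {3,5,6,7}->{5,6,7} => REVISION
Constraint 3 (Z != W) on D(Z)={2,3,4,5} D(W)={5,6,7}: no change => not a revision
Constraint 4 (Y + V = Z) on D(Y)={3,4,6,7} D(V)={2,3,4,5} D(Z)={2,3,4,5}: Y {3,4,6,7}->{3}; V {2,3,4,5}->{2}; Z {2,3,4,5}->{5} => REVISION
Total revisions = 3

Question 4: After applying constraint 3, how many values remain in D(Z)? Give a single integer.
Answer: 4

Derivation:
Constraint 1 (V < W) on D(V)={2,3,4,5,6,7} D(W)={2,3,5,6,7}: V {2,3,4,5,6,7}->{2,3,4,5,6}; W {2,3,5,6,7}->{3,5,6,7}
Constraint 2 (Z + V = W) on D(Z)={2,3,4,5,6,7} D(V)={2,3,4,5,6} D(W)={3,5,6,7}: Z {2,3,4,5,6,7}->{2,3,4,5}; V {2,3,4,5,6}->{2,3,4,5}; W {3,5,6,7}->{5,6,7}
Constraint 3 (Z != W) on D(Z)={2,3,4,5} D(W)={5,6,7}: no change
So after constraint 3: D(Z)={2,3,4,5}, size = 4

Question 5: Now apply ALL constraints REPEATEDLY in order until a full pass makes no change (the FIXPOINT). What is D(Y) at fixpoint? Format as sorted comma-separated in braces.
Answer: {3}

Derivation:
pass 0 (initial): D(Y)={3,4,6,7}
pass 1: V {2,3,4,5,6,7}->{2}; W {2,3,5,6,7}->{5,6,7}; Y {3,4,6,7}->{3}; Z {2,3,4,5,6,7}->{5}
pass 2: W {5,6,7}->{7}
pass 3: no change
Fixpoint after 3 passes: D(Y) = {3}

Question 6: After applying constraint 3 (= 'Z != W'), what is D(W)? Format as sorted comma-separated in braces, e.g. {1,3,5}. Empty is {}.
Constraint 1 (V < W) on D(V)={2,3,4,5,6,7} D(W)={2,3,5,6,7}: V {2,3,4,5,6,7}->{2,3,4,5,6}; W {2,3,5,6,7}->{3,5,6,7}
Constraint 2 (Z + V = W) on D(Z)={2,3,4,5,6,7} D(V)={2,3,4,5,6} D(W)={3,5,6,7}: Z {2,3,4,5,6,7}->{2,3,4,5}; V {2,3,4,5,6}->{2,3,4,5}; W {3,5,6,7}->{5,6,7}
Constraint 3 (Z != W) on D(Z)={2,3,4,5} D(W)={5,6,7}: no change
So after constraint 3: D(W) = {5,6,7}

Answer: {5,6,7}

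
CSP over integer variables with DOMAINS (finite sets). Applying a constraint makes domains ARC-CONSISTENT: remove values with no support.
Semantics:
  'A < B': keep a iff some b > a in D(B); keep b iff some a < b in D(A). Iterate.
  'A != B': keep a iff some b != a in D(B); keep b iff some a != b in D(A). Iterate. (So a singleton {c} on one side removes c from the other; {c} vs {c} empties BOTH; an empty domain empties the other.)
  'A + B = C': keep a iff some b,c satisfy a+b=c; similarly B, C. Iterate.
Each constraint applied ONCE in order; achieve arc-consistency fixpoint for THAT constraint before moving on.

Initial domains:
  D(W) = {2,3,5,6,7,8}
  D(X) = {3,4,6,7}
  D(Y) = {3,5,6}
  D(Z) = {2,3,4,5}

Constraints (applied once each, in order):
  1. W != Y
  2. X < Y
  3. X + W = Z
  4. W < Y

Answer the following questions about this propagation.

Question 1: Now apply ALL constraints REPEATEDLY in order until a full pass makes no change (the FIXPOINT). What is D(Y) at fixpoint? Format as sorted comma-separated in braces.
pass 0 (initial): D(Y)={3,5,6}
pass 1: W {2,3,5,6,7,8}->{2}; X {3,4,6,7}->{3}; Y {3,5,6}->{5,6}; Z {2,3,4,5}->{5}
pass 2: no change
Fixpoint after 2 passes: D(Y) = {5,6}

Answer: {5,6}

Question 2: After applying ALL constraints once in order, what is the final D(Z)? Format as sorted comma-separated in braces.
Answer: {5}

Derivation:
Constraint 1 (W != Y) on D(W)={2,3,5,6,7,8} D(Y)={3,5,6}: no change
Constraint 2 (X < Y) on D(X)={3,4,6,7} D(Y)={3,5,6}: X {3,4,6,7}->{3,4}; Y {3,5,6}->{5,6}
Constraint 3 (X + W = Z) on D(X)={3,4} D(W)={2,3,5,6,7,8} D(Z)={2,3,4,5}: X {3,4}->{3}; W {2,3,5,6,7,8}->{2}; Z {2,3,4,5}->{5}
Constraint 4 (W < Y) on D(W)={2} D(Y)={5,6}: no change
So after all 4 constraints: D(Z) = {5}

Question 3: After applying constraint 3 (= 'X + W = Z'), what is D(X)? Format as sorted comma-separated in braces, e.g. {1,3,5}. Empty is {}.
Constraint 1 (W != Y) on D(W)={2,3,5,6,7,8} D(Y)={3,5,6}: no change
Constraint 2 (X < Y) on D(X)={3,4,6,7} D(Y)={3,5,6}: X {3,4,6,7}->{3,4}; Y {3,5,6}->{5,6}
Constraint 3 (X + W = Z) on D(X)={3,4} D(W)={2,3,5,6,7,8} D(Z)={2,3,4,5}: X {3,4}->{3}; W {2,3,5,6,7,8}->{2}; Z {2,3,4,5}->{5}
So after constraint 3: D(X) = {3}

Answer: {3}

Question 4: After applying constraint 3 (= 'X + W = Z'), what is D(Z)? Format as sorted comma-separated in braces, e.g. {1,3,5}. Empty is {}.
Answer: {5}

Derivation:
Constraint 1 (W != Y) on D(W)={2,3,5,6,7,8} D(Y)={3,5,6}: no change
Constraint 2 (X < Y) on D(X)={3,4,6,7} D(Y)={3,5,6}: X {3,4,6,7}->{3,4}; Y {3,5,6}->{5,6}
Constraint 3 (X + W = Z) on D(X)={3,4} D(W)={2,3,5,6,7,8} D(Z)={2,3,4,5}: X {3,4}->{3}; W {2,3,5,6,7,8}->{2}; Z {2,3,4,5}->{5}
So after constraint 3: D(Z) = {5}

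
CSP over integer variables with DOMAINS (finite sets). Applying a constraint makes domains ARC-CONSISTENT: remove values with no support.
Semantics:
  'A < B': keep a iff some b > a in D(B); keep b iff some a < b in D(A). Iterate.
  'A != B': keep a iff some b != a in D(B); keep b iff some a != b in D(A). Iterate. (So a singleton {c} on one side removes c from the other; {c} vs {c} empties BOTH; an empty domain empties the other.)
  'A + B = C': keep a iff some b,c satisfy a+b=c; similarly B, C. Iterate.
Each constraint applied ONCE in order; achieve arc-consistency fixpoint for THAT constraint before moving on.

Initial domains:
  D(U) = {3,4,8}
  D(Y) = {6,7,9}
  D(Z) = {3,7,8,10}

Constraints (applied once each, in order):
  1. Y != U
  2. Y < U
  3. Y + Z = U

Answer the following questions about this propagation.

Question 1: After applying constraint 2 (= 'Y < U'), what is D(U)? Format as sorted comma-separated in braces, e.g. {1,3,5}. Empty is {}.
Constraint 1 (Y != U) on D(Y)={6,7,9} D(U)={3,4,8}: no change
Constraint 2 (Y < U) on D(Y)={6,7,9} D(U)={3,4,8}: Y {6,7,9}->{6,7}; U {3,4,8}->{8}
So after constraint 2: D(U) = {8}

Answer: {8}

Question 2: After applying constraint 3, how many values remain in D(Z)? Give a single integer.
Answer: 0

Derivation:
Constraint 1 (Y != U) on D(Y)={6,7,9} D(U)={3,4,8}: no change
Constraint 2 (Y < U) on D(Y)={6,7,9} D(U)={3,4,8}: Y {6,7,9}->{6,7}; U {3,4,8}->{8}
Constraint 3 (Y + Z = U) on D(Y)={6,7} D(Z)={3,7,8,10} D(U)={8}: Y {6,7}->{}; Z {3,7,8,10}->{}; U {8}->{}
So after constraint 3: D(Z)={}, size = 0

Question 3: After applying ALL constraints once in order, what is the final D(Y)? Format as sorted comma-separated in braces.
Answer: {}

Derivation:
Constraint 1 (Y != U) on D(Y)={6,7,9} D(U)={3,4,8}: no change
Constraint 2 (Y < U) on D(Y)={6,7,9} D(U)={3,4,8}: Y {6,7,9}->{6,7}; U {3,4,8}->{8}
Constraint 3 (Y + Z = U) on D(Y)={6,7} D(Z)={3,7,8,10} D(U)={8}: Y {6,7}->{}; Z {3,7,8,10}->{}; U {8}->{}
So after all 3 constraints: D(Y) = {}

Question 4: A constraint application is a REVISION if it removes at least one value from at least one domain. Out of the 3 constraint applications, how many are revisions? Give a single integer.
Answer: 2

Derivation:
Constraint 1 (Y != U) on D(Y)={6,7,9} D(U)={3,4,8}: no change => not a revision
Constraint 2 (Y < U) on D(Y)={6,7,9} D(U)={3,4,8}: Y {6,7,9}->{6,7}; U {3,4,8}->{8} => REVISION
Constraint 3 (Y + Z = U) on D(Y)={6,7} D(Z)={3,7,8,10} D(U)={8}: Y {6,7}->{}; Z {3,7,8,10}->{}; U {8}->{} => REVISION
Total revisions = 2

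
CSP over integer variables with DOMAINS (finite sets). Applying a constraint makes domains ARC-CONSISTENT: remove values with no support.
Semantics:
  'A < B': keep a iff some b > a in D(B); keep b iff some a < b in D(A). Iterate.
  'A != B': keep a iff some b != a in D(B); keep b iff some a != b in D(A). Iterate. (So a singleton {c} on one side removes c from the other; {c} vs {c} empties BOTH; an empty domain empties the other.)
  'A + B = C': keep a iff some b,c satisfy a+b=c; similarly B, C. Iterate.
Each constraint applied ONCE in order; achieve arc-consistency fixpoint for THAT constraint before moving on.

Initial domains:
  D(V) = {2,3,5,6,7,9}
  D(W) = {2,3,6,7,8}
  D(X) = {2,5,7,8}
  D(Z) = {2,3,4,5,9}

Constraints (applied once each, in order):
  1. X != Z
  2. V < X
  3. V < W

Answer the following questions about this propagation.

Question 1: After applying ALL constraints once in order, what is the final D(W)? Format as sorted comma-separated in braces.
Constraint 1 (X != Z) on D(X)={2,5,7,8} D(Z)={2,3,4,5,9}: no change
Constraint 2 (V < X) on D(V)={2,3,5,6,7,9} D(X)={2,5,7,8}: V {2,3,5,6,7,9}->{2,3,5,6,7}; X {2,5,7,8}->{5,7,8}
Constraint 3 (V < W) on D(V)={2,3,5,6,7} D(W)={2,3,6,7,8}: W {2,3,6,7,8}->{3,6,7,8}
So after all 3 constraints: D(W) = {3,6,7,8}

Answer: {3,6,7,8}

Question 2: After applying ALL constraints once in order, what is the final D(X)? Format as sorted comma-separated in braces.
Answer: {5,7,8}

Derivation:
Constraint 1 (X != Z) on D(X)={2,5,7,8} D(Z)={2,3,4,5,9}: no change
Constraint 2 (V < X) on D(V)={2,3,5,6,7,9} D(X)={2,5,7,8}: V {2,3,5,6,7,9}->{2,3,5,6,7}; X {2,5,7,8}->{5,7,8}
Constraint 3 (V < W) on D(V)={2,3,5,6,7} D(W)={2,3,6,7,8}: W {2,3,6,7,8}->{3,6,7,8}
So after all 3 constraints: D(X) = {5,7,8}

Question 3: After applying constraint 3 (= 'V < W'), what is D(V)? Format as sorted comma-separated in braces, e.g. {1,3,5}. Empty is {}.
Answer: {2,3,5,6,7}

Derivation:
Constraint 1 (X != Z) on D(X)={2,5,7,8} D(Z)={2,3,4,5,9}: no change
Constraint 2 (V < X) on D(V)={2,3,5,6,7,9} D(X)={2,5,7,8}: V {2,3,5,6,7,9}->{2,3,5,6,7}; X {2,5,7,8}->{5,7,8}
Constraint 3 (V < W) on D(V)={2,3,5,6,7} D(W)={2,3,6,7,8}: W {2,3,6,7,8}->{3,6,7,8}
So after constraint 3: D(V) = {2,3,5,6,7}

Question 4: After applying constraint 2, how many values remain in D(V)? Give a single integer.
Constraint 1 (X != Z) on D(X)={2,5,7,8} D(Z)={2,3,4,5,9}: no change
Constraint 2 (V < X) on D(V)={2,3,5,6,7,9} D(X)={2,5,7,8}: V {2,3,5,6,7,9}->{2,3,5,6,7}; X {2,5,7,8}->{5,7,8}
So after constraint 2: D(V)={2,3,5,6,7}, size = 5

Answer: 5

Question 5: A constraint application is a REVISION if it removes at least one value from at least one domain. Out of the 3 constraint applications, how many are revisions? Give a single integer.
Constraint 1 (X != Z) on D(X)={2,5,7,8} D(Z)={2,3,4,5,9}: no change => not a revision
Constraint 2 (V < X) on D(V)={2,3,5,6,7,9} D(X)={2,5,7,8}: V {2,3,5,6,7,9}->{2,3,5,6,7}; X {2,5,7,8}->{5,7,8} => REVISION
Constraint 3 (V < W) on D(V)={2,3,5,6,7} D(W)={2,3,6,7,8}: W {2,3,6,7,8}->{3,6,7,8} => REVISION
Total revisions = 2

Answer: 2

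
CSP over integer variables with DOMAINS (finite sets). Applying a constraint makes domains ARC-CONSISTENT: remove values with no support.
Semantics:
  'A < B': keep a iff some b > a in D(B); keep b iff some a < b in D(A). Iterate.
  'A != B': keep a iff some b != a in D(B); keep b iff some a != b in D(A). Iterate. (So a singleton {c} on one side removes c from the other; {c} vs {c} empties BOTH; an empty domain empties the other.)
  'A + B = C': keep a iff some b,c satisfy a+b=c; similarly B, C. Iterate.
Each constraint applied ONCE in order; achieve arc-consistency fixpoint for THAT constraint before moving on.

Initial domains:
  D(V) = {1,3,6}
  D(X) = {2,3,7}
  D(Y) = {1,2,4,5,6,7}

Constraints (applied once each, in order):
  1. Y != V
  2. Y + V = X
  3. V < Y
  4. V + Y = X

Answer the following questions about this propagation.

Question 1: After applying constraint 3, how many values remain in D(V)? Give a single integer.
Constraint 1 (Y != V) on D(Y)={1,2,4,5,6,7} D(V)={1,3,6}: no change
Constraint 2 (Y + V = X) on D(Y)={1,2,4,5,6,7} D(V)={1,3,6} D(X)={2,3,7}: Y {1,2,4,5,6,7}->{1,2,4,6}
Constraint 3 (V < Y) on D(V)={1,3,6} D(Y)={1,2,4,6}: V {1,3,6}->{1,3}; Y {1,2,4,6}->{2,4,6}
So after constraint 3: D(V)={1,3}, size = 2

Answer: 2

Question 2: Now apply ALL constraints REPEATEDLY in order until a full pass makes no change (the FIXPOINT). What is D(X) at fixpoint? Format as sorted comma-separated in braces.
Answer: {3,7}

Derivation:
pass 0 (initial): D(X)={2,3,7}
pass 1: V {1,3,6}->{1,3}; X {2,3,7}->{3,7}; Y {1,2,4,5,6,7}->{2,4,6}
pass 2: no change
Fixpoint after 2 passes: D(X) = {3,7}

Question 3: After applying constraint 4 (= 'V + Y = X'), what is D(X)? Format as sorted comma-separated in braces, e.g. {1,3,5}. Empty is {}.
Constraint 1 (Y != V) on D(Y)={1,2,4,5,6,7} D(V)={1,3,6}: no change
Constraint 2 (Y + V = X) on D(Y)={1,2,4,5,6,7} D(V)={1,3,6} D(X)={2,3,7}: Y {1,2,4,5,6,7}->{1,2,4,6}
Constraint 3 (V < Y) on D(V)={1,3,6} D(Y)={1,2,4,6}: V {1,3,6}->{1,3}; Y {1,2,4,6}->{2,4,6}
Constraint 4 (V + Y = X) on D(V)={1,3} D(Y)={2,4,6} D(X)={2,3,7}: X {2,3,7}->{3,7}
So after constraint 4: D(X) = {3,7}

Answer: {3,7}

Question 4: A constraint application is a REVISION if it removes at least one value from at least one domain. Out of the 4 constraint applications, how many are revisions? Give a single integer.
Answer: 3

Derivation:
Constraint 1 (Y != V) on D(Y)={1,2,4,5,6,7} D(V)={1,3,6}: no change => not a revision
Constraint 2 (Y + V = X) on D(Y)={1,2,4,5,6,7} D(V)={1,3,6} D(X)={2,3,7}: Y {1,2,4,5,6,7}->{1,2,4,6} => REVISION
Constraint 3 (V < Y) on D(V)={1,3,6} D(Y)={1,2,4,6}: V {1,3,6}->{1,3}; Y {1,2,4,6}->{2,4,6} => REVISION
Constraint 4 (V + Y = X) on D(V)={1,3} D(Y)={2,4,6} D(X)={2,3,7}: X {2,3,7}->{3,7} => REVISION
Total revisions = 3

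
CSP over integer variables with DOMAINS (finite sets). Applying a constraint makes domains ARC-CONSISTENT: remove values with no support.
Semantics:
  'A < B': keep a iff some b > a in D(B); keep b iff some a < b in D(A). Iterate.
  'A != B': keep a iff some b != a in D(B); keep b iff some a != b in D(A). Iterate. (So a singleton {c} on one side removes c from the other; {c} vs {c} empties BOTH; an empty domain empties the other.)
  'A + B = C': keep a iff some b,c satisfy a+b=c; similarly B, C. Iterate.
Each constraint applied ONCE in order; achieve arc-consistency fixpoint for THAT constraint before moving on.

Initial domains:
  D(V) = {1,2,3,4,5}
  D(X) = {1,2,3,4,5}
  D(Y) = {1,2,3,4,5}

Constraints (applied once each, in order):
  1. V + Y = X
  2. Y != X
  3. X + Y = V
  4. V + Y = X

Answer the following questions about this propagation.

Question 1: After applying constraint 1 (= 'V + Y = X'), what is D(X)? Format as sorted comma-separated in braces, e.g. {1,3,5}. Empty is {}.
Answer: {2,3,4,5}

Derivation:
Constraint 1 (V + Y = X) on D(V)={1,2,3,4,5} D(Y)={1,2,3,4,5} D(X)={1,2,3,4,5}: V {1,2,3,4,5}->{1,2,3,4}; Y {1,2,3,4,5}->{1,2,3,4}; X {1,2,3,4,5}->{2,3,4,5}
So after constraint 1: D(X) = {2,3,4,5}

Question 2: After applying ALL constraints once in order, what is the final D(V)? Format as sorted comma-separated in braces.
Answer: {}

Derivation:
Constraint 1 (V + Y = X) on D(V)={1,2,3,4,5} D(Y)={1,2,3,4,5} D(X)={1,2,3,4,5}: V {1,2,3,4,5}->{1,2,3,4}; Y {1,2,3,4,5}->{1,2,3,4}; X {1,2,3,4,5}->{2,3,4,5}
Constraint 2 (Y != X) on D(Y)={1,2,3,4} D(X)={2,3,4,5}: no change
Constraint 3 (X + Y = V) on D(X)={2,3,4,5} D(Y)={1,2,3,4} D(V)={1,2,3,4}: X {2,3,4,5}->{2,3}; Y {1,2,3,4}->{1,2}; V {1,2,3,4}->{3,4}
Constraint 4 (V + Y = X) on D(V)={3,4} D(Y)={1,2} D(X)={2,3}: V {3,4}->{}; Y {1,2}->{}; X {2,3}->{}
So after all 4 constraints: D(V) = {}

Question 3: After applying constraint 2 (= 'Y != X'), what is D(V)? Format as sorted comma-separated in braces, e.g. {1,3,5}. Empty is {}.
Answer: {1,2,3,4}

Derivation:
Constraint 1 (V + Y = X) on D(V)={1,2,3,4,5} D(Y)={1,2,3,4,5} D(X)={1,2,3,4,5}: V {1,2,3,4,5}->{1,2,3,4}; Y {1,2,3,4,5}->{1,2,3,4}; X {1,2,3,4,5}->{2,3,4,5}
Constraint 2 (Y != X) on D(Y)={1,2,3,4} D(X)={2,3,4,5}: no change
So after constraint 2: D(V) = {1,2,3,4}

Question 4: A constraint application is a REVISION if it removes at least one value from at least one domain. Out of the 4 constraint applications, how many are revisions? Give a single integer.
Constraint 1 (V + Y = X) on D(V)={1,2,3,4,5} D(Y)={1,2,3,4,5} D(X)={1,2,3,4,5}: V {1,2,3,4,5}->{1,2,3,4}; Y {1,2,3,4,5}->{1,2,3,4}; X {1,2,3,4,5}->{2,3,4,5} => REVISION
Constraint 2 (Y != X) on D(Y)={1,2,3,4} D(X)={2,3,4,5}: no change => not a revision
Constraint 3 (X + Y = V) on D(X)={2,3,4,5} D(Y)={1,2,3,4} D(V)={1,2,3,4}: X {2,3,4,5}->{2,3}; Y {1,2,3,4}->{1,2}; V {1,2,3,4}->{3,4} => REVISION
Constraint 4 (V + Y = X) on D(V)={3,4} D(Y)={1,2} D(X)={2,3}: V {3,4}->{}; Y {1,2}->{}; X {2,3}->{} => REVISION
Total revisions = 3

Answer: 3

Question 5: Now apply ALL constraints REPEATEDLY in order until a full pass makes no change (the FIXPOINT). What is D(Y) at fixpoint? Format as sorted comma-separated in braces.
pass 0 (initial): D(Y)={1,2,3,4,5}
pass 1: V {1,2,3,4,5}->{}; X {1,2,3,4,5}->{}; Y {1,2,3,4,5}->{}
pass 2: no change
Fixpoint after 2 passes: D(Y) = {}

Answer: {}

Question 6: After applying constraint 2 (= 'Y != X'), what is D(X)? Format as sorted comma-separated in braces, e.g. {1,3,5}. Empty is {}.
Constraint 1 (V + Y = X) on D(V)={1,2,3,4,5} D(Y)={1,2,3,4,5} D(X)={1,2,3,4,5}: V {1,2,3,4,5}->{1,2,3,4}; Y {1,2,3,4,5}->{1,2,3,4}; X {1,2,3,4,5}->{2,3,4,5}
Constraint 2 (Y != X) on D(Y)={1,2,3,4} D(X)={2,3,4,5}: no change
So after constraint 2: D(X) = {2,3,4,5}

Answer: {2,3,4,5}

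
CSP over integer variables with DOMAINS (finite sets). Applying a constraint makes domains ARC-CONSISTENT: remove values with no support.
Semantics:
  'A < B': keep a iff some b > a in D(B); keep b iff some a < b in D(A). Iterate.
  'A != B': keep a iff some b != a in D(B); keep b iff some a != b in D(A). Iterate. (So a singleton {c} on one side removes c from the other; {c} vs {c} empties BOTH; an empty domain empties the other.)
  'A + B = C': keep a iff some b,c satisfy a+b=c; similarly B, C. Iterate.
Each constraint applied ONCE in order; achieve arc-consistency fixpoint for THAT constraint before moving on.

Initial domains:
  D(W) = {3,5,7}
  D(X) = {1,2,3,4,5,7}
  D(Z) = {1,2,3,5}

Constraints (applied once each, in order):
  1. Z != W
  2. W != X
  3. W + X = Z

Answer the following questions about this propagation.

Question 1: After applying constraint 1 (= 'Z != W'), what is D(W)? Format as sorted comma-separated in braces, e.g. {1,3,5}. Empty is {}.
Constraint 1 (Z != W) on D(Z)={1,2,3,5} D(W)={3,5,7}: no change
So after constraint 1: D(W) = {3,5,7}

Answer: {3,5,7}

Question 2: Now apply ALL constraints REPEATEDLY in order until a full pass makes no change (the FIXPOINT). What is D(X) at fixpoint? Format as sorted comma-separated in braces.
pass 0 (initial): D(X)={1,2,3,4,5,7}
pass 1: W {3,5,7}->{3}; X {1,2,3,4,5,7}->{2}; Z {1,2,3,5}->{5}
pass 2: no change
Fixpoint after 2 passes: D(X) = {2}

Answer: {2}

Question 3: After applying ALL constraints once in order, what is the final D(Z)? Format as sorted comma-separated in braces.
Constraint 1 (Z != W) on D(Z)={1,2,3,5} D(W)={3,5,7}: no change
Constraint 2 (W != X) on D(W)={3,5,7} D(X)={1,2,3,4,5,7}: no change
Constraint 3 (W + X = Z) on D(W)={3,5,7} D(X)={1,2,3,4,5,7} D(Z)={1,2,3,5}: W {3,5,7}->{3}; X {1,2,3,4,5,7}->{2}; Z {1,2,3,5}->{5}
So after all 3 constraints: D(Z) = {5}

Answer: {5}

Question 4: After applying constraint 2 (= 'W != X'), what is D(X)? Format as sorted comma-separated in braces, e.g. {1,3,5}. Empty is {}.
Answer: {1,2,3,4,5,7}

Derivation:
Constraint 1 (Z != W) on D(Z)={1,2,3,5} D(W)={3,5,7}: no change
Constraint 2 (W != X) on D(W)={3,5,7} D(X)={1,2,3,4,5,7}: no change
So after constraint 2: D(X) = {1,2,3,4,5,7}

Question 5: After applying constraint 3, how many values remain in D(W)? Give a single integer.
Constraint 1 (Z != W) on D(Z)={1,2,3,5} D(W)={3,5,7}: no change
Constraint 2 (W != X) on D(W)={3,5,7} D(X)={1,2,3,4,5,7}: no change
Constraint 3 (W + X = Z) on D(W)={3,5,7} D(X)={1,2,3,4,5,7} D(Z)={1,2,3,5}: W {3,5,7}->{3}; X {1,2,3,4,5,7}->{2}; Z {1,2,3,5}->{5}
So after constraint 3: D(W)={3}, size = 1

Answer: 1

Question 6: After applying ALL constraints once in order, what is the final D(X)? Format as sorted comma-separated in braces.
Constraint 1 (Z != W) on D(Z)={1,2,3,5} D(W)={3,5,7}: no change
Constraint 2 (W != X) on D(W)={3,5,7} D(X)={1,2,3,4,5,7}: no change
Constraint 3 (W + X = Z) on D(W)={3,5,7} D(X)={1,2,3,4,5,7} D(Z)={1,2,3,5}: W {3,5,7}->{3}; X {1,2,3,4,5,7}->{2}; Z {1,2,3,5}->{5}
So after all 3 constraints: D(X) = {2}

Answer: {2}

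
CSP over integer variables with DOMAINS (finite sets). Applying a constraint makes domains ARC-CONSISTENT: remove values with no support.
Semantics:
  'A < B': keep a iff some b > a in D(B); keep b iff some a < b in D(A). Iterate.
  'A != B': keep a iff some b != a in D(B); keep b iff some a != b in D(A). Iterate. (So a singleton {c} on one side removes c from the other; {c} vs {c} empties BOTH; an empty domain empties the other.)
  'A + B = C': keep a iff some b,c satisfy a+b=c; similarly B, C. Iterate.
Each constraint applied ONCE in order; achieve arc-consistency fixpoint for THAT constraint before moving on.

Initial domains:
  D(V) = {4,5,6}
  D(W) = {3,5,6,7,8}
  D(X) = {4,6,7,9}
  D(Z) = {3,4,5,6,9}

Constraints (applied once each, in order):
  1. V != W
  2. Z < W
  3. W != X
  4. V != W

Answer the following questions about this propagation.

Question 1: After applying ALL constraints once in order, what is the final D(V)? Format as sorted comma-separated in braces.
Constraint 1 (V != W) on D(V)={4,5,6} D(W)={3,5,6,7,8}: no change
Constraint 2 (Z < W) on D(Z)={3,4,5,6,9} D(W)={3,5,6,7,8}: Z {3,4,5,6,9}->{3,4,5,6}; W {3,5,6,7,8}->{5,6,7,8}
Constraint 3 (W != X) on D(W)={5,6,7,8} D(X)={4,6,7,9}: no change
Constraint 4 (V != W) on D(V)={4,5,6} D(W)={5,6,7,8}: no change
So after all 4 constraints: D(V) = {4,5,6}

Answer: {4,5,6}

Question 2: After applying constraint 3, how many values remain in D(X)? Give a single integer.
Answer: 4

Derivation:
Constraint 1 (V != W) on D(V)={4,5,6} D(W)={3,5,6,7,8}: no change
Constraint 2 (Z < W) on D(Z)={3,4,5,6,9} D(W)={3,5,6,7,8}: Z {3,4,5,6,9}->{3,4,5,6}; W {3,5,6,7,8}->{5,6,7,8}
Constraint 3 (W != X) on D(W)={5,6,7,8} D(X)={4,6,7,9}: no change
So after constraint 3: D(X)={4,6,7,9}, size = 4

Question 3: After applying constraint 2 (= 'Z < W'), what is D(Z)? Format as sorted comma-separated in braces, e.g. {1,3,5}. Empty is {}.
Answer: {3,4,5,6}

Derivation:
Constraint 1 (V != W) on D(V)={4,5,6} D(W)={3,5,6,7,8}: no change
Constraint 2 (Z < W) on D(Z)={3,4,5,6,9} D(W)={3,5,6,7,8}: Z {3,4,5,6,9}->{3,4,5,6}; W {3,5,6,7,8}->{5,6,7,8}
So after constraint 2: D(Z) = {3,4,5,6}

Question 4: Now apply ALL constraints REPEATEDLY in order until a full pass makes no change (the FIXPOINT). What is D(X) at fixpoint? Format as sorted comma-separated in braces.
Answer: {4,6,7,9}

Derivation:
pass 0 (initial): D(X)={4,6,7,9}
pass 1: W {3,5,6,7,8}->{5,6,7,8}; Z {3,4,5,6,9}->{3,4,5,6}
pass 2: no change
Fixpoint after 2 passes: D(X) = {4,6,7,9}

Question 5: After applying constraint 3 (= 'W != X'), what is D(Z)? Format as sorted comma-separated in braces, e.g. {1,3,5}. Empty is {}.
Constraint 1 (V != W) on D(V)={4,5,6} D(W)={3,5,6,7,8}: no change
Constraint 2 (Z < W) on D(Z)={3,4,5,6,9} D(W)={3,5,6,7,8}: Z {3,4,5,6,9}->{3,4,5,6}; W {3,5,6,7,8}->{5,6,7,8}
Constraint 3 (W != X) on D(W)={5,6,7,8} D(X)={4,6,7,9}: no change
So after constraint 3: D(Z) = {3,4,5,6}

Answer: {3,4,5,6}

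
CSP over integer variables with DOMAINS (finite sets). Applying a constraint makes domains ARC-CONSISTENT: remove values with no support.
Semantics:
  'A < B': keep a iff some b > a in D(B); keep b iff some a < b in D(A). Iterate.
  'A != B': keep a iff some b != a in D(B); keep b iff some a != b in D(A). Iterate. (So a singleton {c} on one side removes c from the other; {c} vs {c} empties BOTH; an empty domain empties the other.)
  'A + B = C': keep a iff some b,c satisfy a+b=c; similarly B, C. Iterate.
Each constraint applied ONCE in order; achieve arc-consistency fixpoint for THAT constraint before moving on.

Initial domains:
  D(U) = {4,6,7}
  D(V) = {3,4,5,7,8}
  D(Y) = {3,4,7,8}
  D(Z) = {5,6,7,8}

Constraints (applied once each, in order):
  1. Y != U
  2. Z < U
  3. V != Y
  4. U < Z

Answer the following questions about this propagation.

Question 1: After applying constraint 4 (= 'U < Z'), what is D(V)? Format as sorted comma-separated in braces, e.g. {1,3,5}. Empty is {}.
Answer: {3,4,5,7,8}

Derivation:
Constraint 1 (Y != U) on D(Y)={3,4,7,8} D(U)={4,6,7}: no change
Constraint 2 (Z < U) on D(Z)={5,6,7,8} D(U)={4,6,7}: Z {5,6,7,8}->{5,6}; U {4,6,7}->{6,7}
Constraint 3 (V != Y) on D(V)={3,4,5,7,8} D(Y)={3,4,7,8}: no change
Constraint 4 (U < Z) on D(U)={6,7} D(Z)={5,6}: U {6,7}->{}; Z {5,6}->{}
So after constraint 4: D(V) = {3,4,5,7,8}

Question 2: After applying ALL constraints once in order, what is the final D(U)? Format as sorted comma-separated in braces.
Answer: {}

Derivation:
Constraint 1 (Y != U) on D(Y)={3,4,7,8} D(U)={4,6,7}: no change
Constraint 2 (Z < U) on D(Z)={5,6,7,8} D(U)={4,6,7}: Z {5,6,7,8}->{5,6}; U {4,6,7}->{6,7}
Constraint 3 (V != Y) on D(V)={3,4,5,7,8} D(Y)={3,4,7,8}: no change
Constraint 4 (U < Z) on D(U)={6,7} D(Z)={5,6}: U {6,7}->{}; Z {5,6}->{}
So after all 4 constraints: D(U) = {}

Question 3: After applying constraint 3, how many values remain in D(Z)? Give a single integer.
Answer: 2

Derivation:
Constraint 1 (Y != U) on D(Y)={3,4,7,8} D(U)={4,6,7}: no change
Constraint 2 (Z < U) on D(Z)={5,6,7,8} D(U)={4,6,7}: Z {5,6,7,8}->{5,6}; U {4,6,7}->{6,7}
Constraint 3 (V != Y) on D(V)={3,4,5,7,8} D(Y)={3,4,7,8}: no change
So after constraint 3: D(Z)={5,6}, size = 2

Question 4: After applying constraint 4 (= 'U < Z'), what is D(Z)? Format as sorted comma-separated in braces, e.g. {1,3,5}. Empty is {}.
Constraint 1 (Y != U) on D(Y)={3,4,7,8} D(U)={4,6,7}: no change
Constraint 2 (Z < U) on D(Z)={5,6,7,8} D(U)={4,6,7}: Z {5,6,7,8}->{5,6}; U {4,6,7}->{6,7}
Constraint 3 (V != Y) on D(V)={3,4,5,7,8} D(Y)={3,4,7,8}: no change
Constraint 4 (U < Z) on D(U)={6,7} D(Z)={5,6}: U {6,7}->{}; Z {5,6}->{}
So after constraint 4: D(Z) = {}

Answer: {}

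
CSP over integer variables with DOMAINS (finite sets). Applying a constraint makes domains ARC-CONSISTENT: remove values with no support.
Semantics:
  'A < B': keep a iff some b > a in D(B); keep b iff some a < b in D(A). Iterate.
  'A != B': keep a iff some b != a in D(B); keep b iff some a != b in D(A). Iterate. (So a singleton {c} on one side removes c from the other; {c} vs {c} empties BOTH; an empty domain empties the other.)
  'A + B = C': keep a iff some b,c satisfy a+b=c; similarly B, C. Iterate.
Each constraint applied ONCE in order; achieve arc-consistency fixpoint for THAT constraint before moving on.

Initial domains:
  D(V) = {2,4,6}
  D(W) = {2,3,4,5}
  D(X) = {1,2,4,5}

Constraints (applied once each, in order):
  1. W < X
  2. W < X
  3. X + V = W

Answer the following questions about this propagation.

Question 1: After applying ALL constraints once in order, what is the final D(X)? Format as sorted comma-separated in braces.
Constraint 1 (W < X) on D(W)={2,3,4,5} D(X)={1,2,4,5}: W {2,3,4,5}->{2,3,4}; X {1,2,4,5}->{4,5}
Constraint 2 (W < X) on D(W)={2,3,4} D(X)={4,5}: no change
Constraint 3 (X + V = W) on D(X)={4,5} D(V)={2,4,6} D(W)={2,3,4}: X {4,5}->{}; V {2,4,6}->{}; W {2,3,4}->{}
So after all 3 constraints: D(X) = {}

Answer: {}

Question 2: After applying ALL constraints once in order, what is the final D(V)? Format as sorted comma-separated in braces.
Constraint 1 (W < X) on D(W)={2,3,4,5} D(X)={1,2,4,5}: W {2,3,4,5}->{2,3,4}; X {1,2,4,5}->{4,5}
Constraint 2 (W < X) on D(W)={2,3,4} D(X)={4,5}: no change
Constraint 3 (X + V = W) on D(X)={4,5} D(V)={2,4,6} D(W)={2,3,4}: X {4,5}->{}; V {2,4,6}->{}; W {2,3,4}->{}
So after all 3 constraints: D(V) = {}

Answer: {}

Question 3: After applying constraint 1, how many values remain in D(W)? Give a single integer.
Answer: 3

Derivation:
Constraint 1 (W < X) on D(W)={2,3,4,5} D(X)={1,2,4,5}: W {2,3,4,5}->{2,3,4}; X {1,2,4,5}->{4,5}
So after constraint 1: D(W)={2,3,4}, size = 3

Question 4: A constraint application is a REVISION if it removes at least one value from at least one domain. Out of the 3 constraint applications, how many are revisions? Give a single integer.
Constraint 1 (W < X) on D(W)={2,3,4,5} D(X)={1,2,4,5}: W {2,3,4,5}->{2,3,4}; X {1,2,4,5}->{4,5} => REVISION
Constraint 2 (W < X) on D(W)={2,3,4} D(X)={4,5}: no change => not a revision
Constraint 3 (X + V = W) on D(X)={4,5} D(V)={2,4,6} D(W)={2,3,4}: X {4,5}->{}; V {2,4,6}->{}; W {2,3,4}->{} => REVISION
Total revisions = 2

Answer: 2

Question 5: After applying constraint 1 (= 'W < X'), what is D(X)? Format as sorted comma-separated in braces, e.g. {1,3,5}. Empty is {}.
Constraint 1 (W < X) on D(W)={2,3,4,5} D(X)={1,2,4,5}: W {2,3,4,5}->{2,3,4}; X {1,2,4,5}->{4,5}
So after constraint 1: D(X) = {4,5}

Answer: {4,5}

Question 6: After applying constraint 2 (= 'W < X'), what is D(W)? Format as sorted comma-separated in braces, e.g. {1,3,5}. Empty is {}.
Constraint 1 (W < X) on D(W)={2,3,4,5} D(X)={1,2,4,5}: W {2,3,4,5}->{2,3,4}; X {1,2,4,5}->{4,5}
Constraint 2 (W < X) on D(W)={2,3,4} D(X)={4,5}: no change
So after constraint 2: D(W) = {2,3,4}

Answer: {2,3,4}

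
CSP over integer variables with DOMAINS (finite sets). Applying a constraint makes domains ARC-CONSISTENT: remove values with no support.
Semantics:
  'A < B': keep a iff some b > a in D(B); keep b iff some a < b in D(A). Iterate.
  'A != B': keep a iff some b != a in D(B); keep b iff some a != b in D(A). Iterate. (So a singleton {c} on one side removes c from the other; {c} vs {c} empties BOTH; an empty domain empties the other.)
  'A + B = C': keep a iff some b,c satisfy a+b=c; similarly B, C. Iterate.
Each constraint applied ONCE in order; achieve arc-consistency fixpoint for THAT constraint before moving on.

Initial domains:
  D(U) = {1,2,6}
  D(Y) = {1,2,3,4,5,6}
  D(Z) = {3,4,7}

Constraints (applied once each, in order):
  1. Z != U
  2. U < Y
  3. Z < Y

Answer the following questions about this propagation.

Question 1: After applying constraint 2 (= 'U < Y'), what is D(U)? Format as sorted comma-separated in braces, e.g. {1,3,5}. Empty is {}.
Constraint 1 (Z != U) on D(Z)={3,4,7} D(U)={1,2,6}: no change
Constraint 2 (U < Y) on D(U)={1,2,6} D(Y)={1,2,3,4,5,6}: U {1,2,6}->{1,2}; Y {1,2,3,4,5,6}->{2,3,4,5,6}
So after constraint 2: D(U) = {1,2}

Answer: {1,2}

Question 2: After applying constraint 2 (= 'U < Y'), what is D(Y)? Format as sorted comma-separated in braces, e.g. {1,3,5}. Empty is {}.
Answer: {2,3,4,5,6}

Derivation:
Constraint 1 (Z != U) on D(Z)={3,4,7} D(U)={1,2,6}: no change
Constraint 2 (U < Y) on D(U)={1,2,6} D(Y)={1,2,3,4,5,6}: U {1,2,6}->{1,2}; Y {1,2,3,4,5,6}->{2,3,4,5,6}
So after constraint 2: D(Y) = {2,3,4,5,6}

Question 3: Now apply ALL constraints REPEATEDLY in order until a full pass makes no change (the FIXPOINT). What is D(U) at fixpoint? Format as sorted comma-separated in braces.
Answer: {1,2}

Derivation:
pass 0 (initial): D(U)={1,2,6}
pass 1: U {1,2,6}->{1,2}; Y {1,2,3,4,5,6}->{4,5,6}; Z {3,4,7}->{3,4}
pass 2: no change
Fixpoint after 2 passes: D(U) = {1,2}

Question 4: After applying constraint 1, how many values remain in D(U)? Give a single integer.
Answer: 3

Derivation:
Constraint 1 (Z != U) on D(Z)={3,4,7} D(U)={1,2,6}: no change
So after constraint 1: D(U)={1,2,6}, size = 3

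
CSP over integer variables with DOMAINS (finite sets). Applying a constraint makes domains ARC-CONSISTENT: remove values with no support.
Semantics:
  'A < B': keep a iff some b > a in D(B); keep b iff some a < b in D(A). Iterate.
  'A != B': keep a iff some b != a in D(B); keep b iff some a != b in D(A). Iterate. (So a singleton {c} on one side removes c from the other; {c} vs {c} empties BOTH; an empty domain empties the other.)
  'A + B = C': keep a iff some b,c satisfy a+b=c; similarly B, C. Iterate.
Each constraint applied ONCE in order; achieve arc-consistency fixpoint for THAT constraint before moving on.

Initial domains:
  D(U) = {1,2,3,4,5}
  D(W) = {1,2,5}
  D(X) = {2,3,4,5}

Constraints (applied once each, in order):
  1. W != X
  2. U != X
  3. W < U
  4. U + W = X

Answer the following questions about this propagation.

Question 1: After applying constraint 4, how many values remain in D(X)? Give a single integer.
Answer: 3

Derivation:
Constraint 1 (W != X) on D(W)={1,2,5} D(X)={2,3,4,5}: no change
Constraint 2 (U != X) on D(U)={1,2,3,4,5} D(X)={2,3,4,5}: no change
Constraint 3 (W < U) on D(W)={1,2,5} D(U)={1,2,3,4,5}: W {1,2,5}->{1,2}; U {1,2,3,4,5}->{2,3,4,5}
Constraint 4 (U + W = X) on D(U)={2,3,4,5} D(W)={1,2} D(X)={2,3,4,5}: U {2,3,4,5}->{2,3,4}; X {2,3,4,5}->{3,4,5}
So after constraint 4: D(X)={3,4,5}, size = 3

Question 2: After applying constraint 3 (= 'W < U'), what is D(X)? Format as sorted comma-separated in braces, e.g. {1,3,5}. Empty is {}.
Answer: {2,3,4,5}

Derivation:
Constraint 1 (W != X) on D(W)={1,2,5} D(X)={2,3,4,5}: no change
Constraint 2 (U != X) on D(U)={1,2,3,4,5} D(X)={2,3,4,5}: no change
Constraint 3 (W < U) on D(W)={1,2,5} D(U)={1,2,3,4,5}: W {1,2,5}->{1,2}; U {1,2,3,4,5}->{2,3,4,5}
So after constraint 3: D(X) = {2,3,4,5}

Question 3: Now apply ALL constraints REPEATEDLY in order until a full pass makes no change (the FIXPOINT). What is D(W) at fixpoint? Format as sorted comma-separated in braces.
pass 0 (initial): D(W)={1,2,5}
pass 1: U {1,2,3,4,5}->{2,3,4}; W {1,2,5}->{1,2}; X {2,3,4,5}->{3,4,5}
pass 2: no change
Fixpoint after 2 passes: D(W) = {1,2}

Answer: {1,2}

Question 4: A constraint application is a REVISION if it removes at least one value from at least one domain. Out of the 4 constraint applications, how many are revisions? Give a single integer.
Constraint 1 (W != X) on D(W)={1,2,5} D(X)={2,3,4,5}: no change => not a revision
Constraint 2 (U != X) on D(U)={1,2,3,4,5} D(X)={2,3,4,5}: no change => not a revision
Constraint 3 (W < U) on D(W)={1,2,5} D(U)={1,2,3,4,5}: W {1,2,5}->{1,2}; U {1,2,3,4,5}->{2,3,4,5} => REVISION
Constraint 4 (U + W = X) on D(U)={2,3,4,5} D(W)={1,2} D(X)={2,3,4,5}: U {2,3,4,5}->{2,3,4}; X {2,3,4,5}->{3,4,5} => REVISION
Total revisions = 2

Answer: 2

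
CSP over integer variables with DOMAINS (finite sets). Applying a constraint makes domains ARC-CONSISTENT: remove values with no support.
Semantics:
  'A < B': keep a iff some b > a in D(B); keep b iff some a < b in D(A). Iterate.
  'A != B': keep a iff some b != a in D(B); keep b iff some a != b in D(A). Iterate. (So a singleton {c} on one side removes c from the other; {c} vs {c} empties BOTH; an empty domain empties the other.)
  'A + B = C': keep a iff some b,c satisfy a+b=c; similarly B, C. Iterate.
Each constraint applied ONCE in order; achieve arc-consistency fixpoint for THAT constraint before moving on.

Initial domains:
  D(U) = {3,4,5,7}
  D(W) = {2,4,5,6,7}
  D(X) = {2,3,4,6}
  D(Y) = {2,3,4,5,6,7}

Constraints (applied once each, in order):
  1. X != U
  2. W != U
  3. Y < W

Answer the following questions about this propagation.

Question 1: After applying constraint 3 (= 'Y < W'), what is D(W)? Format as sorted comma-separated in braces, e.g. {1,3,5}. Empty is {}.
Answer: {4,5,6,7}

Derivation:
Constraint 1 (X != U) on D(X)={2,3,4,6} D(U)={3,4,5,7}: no change
Constraint 2 (W != U) on D(W)={2,4,5,6,7} D(U)={3,4,5,7}: no change
Constraint 3 (Y < W) on D(Y)={2,3,4,5,6,7} D(W)={2,4,5,6,7}: Y {2,3,4,5,6,7}->{2,3,4,5,6}; W {2,4,5,6,7}->{4,5,6,7}
So after constraint 3: D(W) = {4,5,6,7}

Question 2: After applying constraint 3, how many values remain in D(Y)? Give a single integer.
Answer: 5

Derivation:
Constraint 1 (X != U) on D(X)={2,3,4,6} D(U)={3,4,5,7}: no change
Constraint 2 (W != U) on D(W)={2,4,5,6,7} D(U)={3,4,5,7}: no change
Constraint 3 (Y < W) on D(Y)={2,3,4,5,6,7} D(W)={2,4,5,6,7}: Y {2,3,4,5,6,7}->{2,3,4,5,6}; W {2,4,5,6,7}->{4,5,6,7}
So after constraint 3: D(Y)={2,3,4,5,6}, size = 5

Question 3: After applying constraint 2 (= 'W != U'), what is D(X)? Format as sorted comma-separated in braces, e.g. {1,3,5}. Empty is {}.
Constraint 1 (X != U) on D(X)={2,3,4,6} D(U)={3,4,5,7}: no change
Constraint 2 (W != U) on D(W)={2,4,5,6,7} D(U)={3,4,5,7}: no change
So after constraint 2: D(X) = {2,3,4,6}

Answer: {2,3,4,6}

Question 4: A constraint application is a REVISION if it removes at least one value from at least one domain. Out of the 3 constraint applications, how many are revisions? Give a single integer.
Answer: 1

Derivation:
Constraint 1 (X != U) on D(X)={2,3,4,6} D(U)={3,4,5,7}: no change => not a revision
Constraint 2 (W != U) on D(W)={2,4,5,6,7} D(U)={3,4,5,7}: no change => not a revision
Constraint 3 (Y < W) on D(Y)={2,3,4,5,6,7} D(W)={2,4,5,6,7}: Y {2,3,4,5,6,7}->{2,3,4,5,6}; W {2,4,5,6,7}->{4,5,6,7} => REVISION
Total revisions = 1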